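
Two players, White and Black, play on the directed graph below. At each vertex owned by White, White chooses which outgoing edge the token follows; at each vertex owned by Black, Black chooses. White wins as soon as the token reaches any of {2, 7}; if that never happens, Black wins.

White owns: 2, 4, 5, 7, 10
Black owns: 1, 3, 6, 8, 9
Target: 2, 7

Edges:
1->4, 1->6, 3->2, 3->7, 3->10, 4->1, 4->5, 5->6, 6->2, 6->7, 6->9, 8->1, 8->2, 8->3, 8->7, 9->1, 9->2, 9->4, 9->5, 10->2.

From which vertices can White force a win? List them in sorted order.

A0 = {2, 7}
A1: add {10} — 10 (White) has 10→2.
A2: add {3} — 3 (Black): all of {2, 7, 10} already in.
A3 = A2; e.g. 1 (Black) can still go to 4. Fixed point.
White's winning region = {2, 3, 7, 10}.

2, 3, 7, 10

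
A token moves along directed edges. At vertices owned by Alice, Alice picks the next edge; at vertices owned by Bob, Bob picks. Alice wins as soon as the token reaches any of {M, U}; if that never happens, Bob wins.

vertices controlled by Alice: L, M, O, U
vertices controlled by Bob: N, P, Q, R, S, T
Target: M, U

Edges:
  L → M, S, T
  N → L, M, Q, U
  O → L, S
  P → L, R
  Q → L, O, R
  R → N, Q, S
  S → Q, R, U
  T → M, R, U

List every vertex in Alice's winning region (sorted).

L, M, O, U

A0 = {M, U}
A1: add {L} — L (Alice) has L→M.
A2: add {O} — O (Alice) has O→L.
A3 = A2; e.g. N (Bob) can still go to Q. Fixed point.
Alice's winning region = {L, M, O, U}.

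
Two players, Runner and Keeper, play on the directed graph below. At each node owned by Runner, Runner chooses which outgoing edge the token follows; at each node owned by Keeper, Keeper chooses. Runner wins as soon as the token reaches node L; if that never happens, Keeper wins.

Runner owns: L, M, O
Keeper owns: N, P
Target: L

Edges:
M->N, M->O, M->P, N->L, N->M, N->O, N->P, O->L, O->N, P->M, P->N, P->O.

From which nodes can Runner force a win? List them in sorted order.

A0 = {L}
A1: add {O} — O (Runner) has O→L.
A2: add {M} — M (Runner) has M→O.
A3 = A2; e.g. N (Keeper) can still go to P. Fixed point.
Runner's winning region = {L, M, O}.

L, M, O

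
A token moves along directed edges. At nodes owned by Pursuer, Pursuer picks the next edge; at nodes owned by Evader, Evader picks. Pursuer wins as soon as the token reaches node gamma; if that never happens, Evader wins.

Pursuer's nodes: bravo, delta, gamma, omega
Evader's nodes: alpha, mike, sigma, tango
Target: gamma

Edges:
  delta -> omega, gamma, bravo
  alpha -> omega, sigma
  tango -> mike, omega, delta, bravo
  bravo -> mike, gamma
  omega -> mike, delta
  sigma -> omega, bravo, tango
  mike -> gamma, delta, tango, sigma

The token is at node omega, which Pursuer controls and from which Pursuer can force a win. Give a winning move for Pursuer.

A0 = {gamma}
A1: add {bravo, delta} — delta (Pursuer) has delta→gamma; bravo (Pursuer) has bravo→gamma.
A2: add {omega} — omega (Pursuer) has omega→delta.
A3 = A2; e.g. mike (Evader) can still go to tango. Fixed point.
From omega, successor delta is in the attractor (rank 1); the other successor mike is not.

delta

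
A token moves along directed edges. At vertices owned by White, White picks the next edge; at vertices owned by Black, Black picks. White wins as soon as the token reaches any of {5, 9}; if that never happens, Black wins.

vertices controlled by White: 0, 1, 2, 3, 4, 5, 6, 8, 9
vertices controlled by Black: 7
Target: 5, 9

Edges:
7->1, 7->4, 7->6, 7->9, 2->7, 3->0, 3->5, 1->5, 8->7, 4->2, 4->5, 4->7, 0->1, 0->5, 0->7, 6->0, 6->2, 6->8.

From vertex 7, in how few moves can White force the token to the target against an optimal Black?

3

A0 = {5, 9}
A1: add {0, 1, 3, 4} — 0 (White) has 0→5; 1 (White) has 1→5; 3 (White) has 3→5; 4 (White) has 4→5.
A2: add {6} — 6 (White) has 6→0.
A3: add {7} — 7 (Black): all of {1, 4, 6, 9} already in.
7 enters the attractor at level 3, so White can force the target in 3 moves from there.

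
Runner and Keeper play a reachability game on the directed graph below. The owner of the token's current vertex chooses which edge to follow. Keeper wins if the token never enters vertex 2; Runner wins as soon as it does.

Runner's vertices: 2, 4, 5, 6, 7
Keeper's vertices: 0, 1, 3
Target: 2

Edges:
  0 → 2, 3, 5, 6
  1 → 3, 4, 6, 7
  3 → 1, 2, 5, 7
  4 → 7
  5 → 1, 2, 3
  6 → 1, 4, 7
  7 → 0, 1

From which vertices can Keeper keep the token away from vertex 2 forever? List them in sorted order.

0, 1, 3, 4, 6, 7

A0 = {2}
A1: add {5} — 5 (Runner) has 5→2.
A2 = A1; e.g. 0 (Keeper) can still go to 3. Fixed point.
Runner's attractor = {2, 5}; Keeper avoids the target exactly from the complement.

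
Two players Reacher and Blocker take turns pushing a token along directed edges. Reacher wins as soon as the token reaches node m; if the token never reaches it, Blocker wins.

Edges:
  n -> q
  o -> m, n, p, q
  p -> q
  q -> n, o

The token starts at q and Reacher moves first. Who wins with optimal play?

Track states (vertex, player-to-move).
A0 = {(m,Reacher), (m,Blocker)}
A1: add {(o,Reacher)}.
A2 = A1; e.g. (n,Reacher) stays out. (q,Reacher) never enters ⇒ Blocker avoids the target.

Blocker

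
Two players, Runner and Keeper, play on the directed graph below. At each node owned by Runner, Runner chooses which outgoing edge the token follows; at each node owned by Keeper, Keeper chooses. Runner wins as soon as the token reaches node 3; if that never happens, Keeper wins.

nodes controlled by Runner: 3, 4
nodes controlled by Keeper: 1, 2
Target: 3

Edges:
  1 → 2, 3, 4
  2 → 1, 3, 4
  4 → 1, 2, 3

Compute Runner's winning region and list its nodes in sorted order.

3, 4

A0 = {3}
A1: add {4} — 4 (Runner) has 4→3.
A2 = A1; e.g. 1 (Keeper) can still go to 2. Fixed point.
Runner's winning region = {3, 4}.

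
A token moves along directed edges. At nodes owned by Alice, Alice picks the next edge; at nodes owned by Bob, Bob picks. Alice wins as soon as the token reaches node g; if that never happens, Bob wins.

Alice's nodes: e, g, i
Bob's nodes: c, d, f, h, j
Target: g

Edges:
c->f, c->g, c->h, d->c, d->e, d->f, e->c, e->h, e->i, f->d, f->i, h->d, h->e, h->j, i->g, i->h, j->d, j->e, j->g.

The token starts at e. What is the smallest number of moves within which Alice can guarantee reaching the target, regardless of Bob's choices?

A0 = {g}
A1: add {i} — i (Alice) has i→g.
A2: add {e} — e (Alice) has e→i.
A3 = A2; e.g. c (Bob) can still go to f. Fixed point.
e enters the attractor at level 2, so Alice can force the target in 2 moves from there.

2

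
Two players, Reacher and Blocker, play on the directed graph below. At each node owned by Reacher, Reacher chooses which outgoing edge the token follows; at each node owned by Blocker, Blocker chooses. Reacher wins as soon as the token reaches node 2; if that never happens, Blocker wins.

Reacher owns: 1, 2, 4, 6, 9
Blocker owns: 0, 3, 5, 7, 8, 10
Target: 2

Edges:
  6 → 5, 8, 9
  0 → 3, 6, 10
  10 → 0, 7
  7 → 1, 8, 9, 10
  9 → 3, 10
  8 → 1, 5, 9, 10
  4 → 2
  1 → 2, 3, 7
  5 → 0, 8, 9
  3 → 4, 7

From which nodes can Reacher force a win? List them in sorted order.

1, 2, 4

A0 = {2}
A1: add {1, 4} — 1 (Reacher) has 1→2; 4 (Reacher) has 4→2.
A2 = A1; e.g. 0 (Blocker) can still go to 3. Fixed point.
Reacher's winning region = {1, 2, 4}.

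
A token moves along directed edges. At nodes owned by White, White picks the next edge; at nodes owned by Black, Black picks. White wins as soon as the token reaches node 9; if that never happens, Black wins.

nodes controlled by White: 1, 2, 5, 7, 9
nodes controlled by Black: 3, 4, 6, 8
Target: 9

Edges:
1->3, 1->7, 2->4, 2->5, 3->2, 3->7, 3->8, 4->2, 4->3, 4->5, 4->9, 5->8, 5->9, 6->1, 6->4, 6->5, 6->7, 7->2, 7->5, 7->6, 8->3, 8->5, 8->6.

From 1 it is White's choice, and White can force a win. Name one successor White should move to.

A0 = {9}
A1: add {5} — 5 (White) has 5→9.
A2: add {2, 7} — 2 (White) has 2→5; 7 (White) has 7→5.
A3: add {1} — 1 (White) has 1→7.
A4 = A3; e.g. 3 (Black) can still go to 8. Fixed point.
From 1, successor 7 is in the attractor (rank 2); the other successor 3 is not.

7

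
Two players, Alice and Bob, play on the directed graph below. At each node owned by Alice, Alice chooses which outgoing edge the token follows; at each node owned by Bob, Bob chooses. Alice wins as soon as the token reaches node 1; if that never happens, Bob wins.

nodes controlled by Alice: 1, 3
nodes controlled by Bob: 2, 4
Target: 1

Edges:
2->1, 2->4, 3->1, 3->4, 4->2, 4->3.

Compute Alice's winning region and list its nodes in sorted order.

A0 = {1}
A1: add {3} — 3 (Alice) has 3→1.
A2 = A1; e.g. 2 (Bob) can still go to 4. Fixed point.
Alice's winning region = {1, 3}.

1, 3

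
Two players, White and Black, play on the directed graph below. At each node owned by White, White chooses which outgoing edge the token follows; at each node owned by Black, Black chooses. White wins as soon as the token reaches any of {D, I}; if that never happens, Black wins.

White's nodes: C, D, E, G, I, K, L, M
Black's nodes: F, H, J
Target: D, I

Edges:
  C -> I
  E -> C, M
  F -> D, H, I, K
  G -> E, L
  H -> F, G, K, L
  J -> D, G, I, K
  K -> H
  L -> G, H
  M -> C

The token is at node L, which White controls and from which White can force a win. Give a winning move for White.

G

A0 = {D, I}
A1: add {C} — C (White) has C→I.
A2: add {E, M} — E (White) has E→C; M (White) has M→C.
A3: add {G} — G (White) has G→E.
A4: add {L} — L (White) has L→G.
A5 = A4; e.g. F (Black) can still go to H. Fixed point.
From L, successor G is in the attractor (rank 3); the other successor H is not.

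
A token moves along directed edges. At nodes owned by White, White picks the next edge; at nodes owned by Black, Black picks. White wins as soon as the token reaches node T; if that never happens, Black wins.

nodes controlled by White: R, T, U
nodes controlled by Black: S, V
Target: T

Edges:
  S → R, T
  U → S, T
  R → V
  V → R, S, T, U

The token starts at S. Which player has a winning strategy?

Black

A0 = {T}
A1: add {U} — U (White) has U→T.
A2 = A1; e.g. R (White) has no edge into A1. Fixed point.
S never enters the attractor, so Black can avoid the target forever.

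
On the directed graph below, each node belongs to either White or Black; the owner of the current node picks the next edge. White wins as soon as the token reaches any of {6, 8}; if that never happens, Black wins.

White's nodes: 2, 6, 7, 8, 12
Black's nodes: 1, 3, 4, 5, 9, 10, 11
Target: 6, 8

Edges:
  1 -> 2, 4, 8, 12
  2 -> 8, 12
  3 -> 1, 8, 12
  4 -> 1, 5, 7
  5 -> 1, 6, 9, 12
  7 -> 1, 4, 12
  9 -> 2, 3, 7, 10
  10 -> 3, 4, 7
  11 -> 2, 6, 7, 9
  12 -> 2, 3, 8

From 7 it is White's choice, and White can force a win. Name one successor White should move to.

12

A0 = {6, 8}
A1: add {2, 12} — 2 (White) has 2→8; 12 (White) has 12→8.
A2: add {7} — 7 (White) has 7→12.
A3 = A2; e.g. 1 (Black) can still go to 4. Fixed point.
From 7, successor 12 is in the attractor (rank 1); the other successors 1, 4 are not.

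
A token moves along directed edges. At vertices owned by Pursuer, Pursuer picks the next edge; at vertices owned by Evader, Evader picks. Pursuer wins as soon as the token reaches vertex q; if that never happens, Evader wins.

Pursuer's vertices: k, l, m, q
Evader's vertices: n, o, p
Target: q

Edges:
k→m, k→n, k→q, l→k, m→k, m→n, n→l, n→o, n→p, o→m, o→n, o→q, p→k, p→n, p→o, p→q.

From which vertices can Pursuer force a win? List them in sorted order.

A0 = {q}
A1: add {k} — k (Pursuer) has k→q.
A2: add {l, m} — l (Pursuer) has l→k; m (Pursuer) has m→k.
A3 = A2; e.g. n (Evader) can still go to o. Fixed point.
Pursuer's winning region = {k, l, m, q}.

k, l, m, q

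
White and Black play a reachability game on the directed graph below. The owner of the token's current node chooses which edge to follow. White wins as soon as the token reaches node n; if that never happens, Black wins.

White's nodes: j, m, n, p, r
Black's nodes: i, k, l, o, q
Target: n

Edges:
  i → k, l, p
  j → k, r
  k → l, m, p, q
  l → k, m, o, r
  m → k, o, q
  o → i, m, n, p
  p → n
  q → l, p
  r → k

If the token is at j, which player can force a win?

A0 = {n}
A1: add {p} — p (White) has p→n.
A2 = A1; e.g. i (Black) can still go to k. Fixed point.
j never enters the attractor, so Black can avoid the target forever.

Black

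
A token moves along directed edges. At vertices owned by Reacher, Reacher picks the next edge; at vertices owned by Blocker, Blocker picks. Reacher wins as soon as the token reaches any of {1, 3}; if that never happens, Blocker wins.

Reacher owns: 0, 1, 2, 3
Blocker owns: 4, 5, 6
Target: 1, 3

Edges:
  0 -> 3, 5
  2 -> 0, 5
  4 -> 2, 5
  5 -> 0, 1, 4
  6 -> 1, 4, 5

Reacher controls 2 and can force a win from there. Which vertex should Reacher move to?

0

A0 = {1, 3}
A1: add {0} — 0 (Reacher) has 0→3.
A2: add {2} — 2 (Reacher) has 2→0.
A3 = A2; e.g. 4 (Blocker) can still go to 5. Fixed point.
From 2, successor 0 is in the attractor (rank 1); the other successor 5 is not.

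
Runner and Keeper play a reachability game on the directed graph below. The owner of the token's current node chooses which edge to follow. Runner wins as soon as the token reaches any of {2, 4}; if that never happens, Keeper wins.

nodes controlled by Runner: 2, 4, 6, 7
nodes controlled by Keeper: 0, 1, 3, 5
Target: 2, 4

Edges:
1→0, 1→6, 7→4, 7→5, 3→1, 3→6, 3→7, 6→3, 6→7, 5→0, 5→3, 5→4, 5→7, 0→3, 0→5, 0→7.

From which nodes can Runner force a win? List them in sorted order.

A0 = {2, 4}
A1: add {7} — 7 (Runner) has 7→4.
A2: add {6} — 6 (Runner) has 6→7.
A3 = A2; e.g. 0 (Keeper) can still go to 3. Fixed point.
Runner's winning region = {2, 4, 6, 7}.

2, 4, 6, 7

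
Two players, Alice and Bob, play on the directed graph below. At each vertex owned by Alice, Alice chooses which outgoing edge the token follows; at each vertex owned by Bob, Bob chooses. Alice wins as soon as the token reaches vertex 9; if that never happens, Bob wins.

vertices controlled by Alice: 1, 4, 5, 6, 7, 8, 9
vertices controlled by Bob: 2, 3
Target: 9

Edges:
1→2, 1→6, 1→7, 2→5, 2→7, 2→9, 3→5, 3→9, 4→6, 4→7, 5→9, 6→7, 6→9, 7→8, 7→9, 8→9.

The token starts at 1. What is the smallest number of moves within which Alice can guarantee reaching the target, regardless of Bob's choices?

2

A0 = {9}
A1: add {5, 6, 7, 8} — 5 (Alice) has 5→9; 6 (Alice) has 6→9; 7 (Alice) has 7→9; 8 (Alice) has 8→9.
A2: add {1, 2, 3, 4} — 1 (Alice) has 1→6; 2 (Bob): all of {5, 7, 9} already in; 3 (Bob): all of {5, 9} already in; 4 (Alice) has 4→6.
A2 = all vertices. Fixed point.
1 enters the attractor at level 2, so Alice can force the target in 2 moves from there.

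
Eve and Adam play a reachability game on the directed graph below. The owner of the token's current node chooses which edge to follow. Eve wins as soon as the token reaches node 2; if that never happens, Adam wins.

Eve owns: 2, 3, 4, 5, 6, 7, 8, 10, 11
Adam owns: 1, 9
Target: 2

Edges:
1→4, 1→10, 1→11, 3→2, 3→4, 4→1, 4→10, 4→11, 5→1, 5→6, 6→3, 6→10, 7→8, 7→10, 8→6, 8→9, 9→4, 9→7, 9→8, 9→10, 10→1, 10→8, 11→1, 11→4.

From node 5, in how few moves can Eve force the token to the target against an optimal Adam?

3

A0 = {2}
A1: add {3} — 3 (Eve) has 3→2.
A2: add {6} — 6 (Eve) has 6→3.
A3: add {5, 8} — 5 (Eve) has 5→6; 8 (Eve) has 8→6.
5 enters the attractor at level 3, so Eve can force the target in 3 moves from there.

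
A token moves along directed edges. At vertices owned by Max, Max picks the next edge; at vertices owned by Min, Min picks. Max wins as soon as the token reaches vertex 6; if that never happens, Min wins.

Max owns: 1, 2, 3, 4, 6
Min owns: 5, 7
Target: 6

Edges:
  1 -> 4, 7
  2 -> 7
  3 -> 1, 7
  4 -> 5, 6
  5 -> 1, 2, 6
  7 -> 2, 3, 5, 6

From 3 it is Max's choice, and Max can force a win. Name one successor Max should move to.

A0 = {6}
A1: add {4} — 4 (Max) has 4→6.
A2: add {1} — 1 (Max) has 1→4.
A3: add {3} — 3 (Max) has 3→1.
A4 = A3; e.g. 2 (Max) has no edge into A3. Fixed point.
From 3, successor 1 is in the attractor (rank 2); the other successor 7 is not.

1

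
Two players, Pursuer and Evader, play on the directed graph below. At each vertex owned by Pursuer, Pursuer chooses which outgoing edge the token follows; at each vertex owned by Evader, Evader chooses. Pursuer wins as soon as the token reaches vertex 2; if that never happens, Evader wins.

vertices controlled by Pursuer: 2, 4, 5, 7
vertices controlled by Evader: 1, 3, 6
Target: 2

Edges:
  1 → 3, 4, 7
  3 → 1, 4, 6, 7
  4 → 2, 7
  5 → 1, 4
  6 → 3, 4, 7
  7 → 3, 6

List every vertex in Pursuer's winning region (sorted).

2, 4, 5

A0 = {2}
A1: add {4} — 4 (Pursuer) has 4→2.
A2: add {5} — 5 (Pursuer) has 5→4.
A3 = A2; e.g. 1 (Evader) can still go to 3. Fixed point.
Pursuer's winning region = {2, 4, 5}.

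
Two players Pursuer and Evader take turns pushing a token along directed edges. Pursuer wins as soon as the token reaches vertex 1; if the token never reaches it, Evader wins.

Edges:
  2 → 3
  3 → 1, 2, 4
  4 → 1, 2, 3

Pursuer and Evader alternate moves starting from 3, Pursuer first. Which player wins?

Track states (vertex, player-to-move).
A0 = {(1,Pursuer), (1,Evader)}
A1: add {(3,Pursuer), (4,Pursuer)}.
(3,Pursuer) ∈ A1 ⇒ Pursuer forces the target.

Pursuer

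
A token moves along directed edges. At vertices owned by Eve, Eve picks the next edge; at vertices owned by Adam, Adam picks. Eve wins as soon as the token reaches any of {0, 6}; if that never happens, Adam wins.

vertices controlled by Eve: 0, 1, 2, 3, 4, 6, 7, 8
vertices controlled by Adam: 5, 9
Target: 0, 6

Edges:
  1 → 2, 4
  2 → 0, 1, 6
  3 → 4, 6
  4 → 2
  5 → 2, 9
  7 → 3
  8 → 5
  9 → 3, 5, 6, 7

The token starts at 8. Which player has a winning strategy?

A0 = {0, 6}
A1: add {2, 3} — 2 (Eve) has 2→0; 3 (Eve) has 3→6.
A2: add {1, 4, 7} — 1 (Eve) has 1→2; 4 (Eve) has 4→2; 7 (Eve) has 7→3.
A3 = A2; e.g. 5 (Adam) can still go to 9. Fixed point.
8 never enters the attractor, so Adam can avoid the target forever.

Adam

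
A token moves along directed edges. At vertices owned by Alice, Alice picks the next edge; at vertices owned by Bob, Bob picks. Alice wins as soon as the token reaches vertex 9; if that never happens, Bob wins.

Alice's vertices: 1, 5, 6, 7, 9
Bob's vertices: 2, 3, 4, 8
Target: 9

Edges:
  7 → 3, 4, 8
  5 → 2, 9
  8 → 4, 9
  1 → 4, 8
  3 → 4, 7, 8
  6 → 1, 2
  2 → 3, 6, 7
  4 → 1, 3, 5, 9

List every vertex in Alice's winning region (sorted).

A0 = {9}
A1: add {5} — 5 (Alice) has 5→9.
A2 = A1; e.g. 1 (Alice) has no edge into A1. Fixed point.
Alice's winning region = {5, 9}.

5, 9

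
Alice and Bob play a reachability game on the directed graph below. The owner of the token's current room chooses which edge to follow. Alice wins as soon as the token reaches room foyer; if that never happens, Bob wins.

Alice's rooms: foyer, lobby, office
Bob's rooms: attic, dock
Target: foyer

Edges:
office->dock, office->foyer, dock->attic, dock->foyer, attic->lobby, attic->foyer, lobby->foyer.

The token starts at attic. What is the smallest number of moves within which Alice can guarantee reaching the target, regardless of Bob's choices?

A0 = {foyer}
A1: add {lobby, office} — office (Alice) has office→foyer; lobby (Alice) has lobby→foyer.
A2: add {attic} — attic (Bob): all of {lobby, foyer} already in.
attic enters the attractor at level 2, so Alice can force the target in 2 moves from there.

2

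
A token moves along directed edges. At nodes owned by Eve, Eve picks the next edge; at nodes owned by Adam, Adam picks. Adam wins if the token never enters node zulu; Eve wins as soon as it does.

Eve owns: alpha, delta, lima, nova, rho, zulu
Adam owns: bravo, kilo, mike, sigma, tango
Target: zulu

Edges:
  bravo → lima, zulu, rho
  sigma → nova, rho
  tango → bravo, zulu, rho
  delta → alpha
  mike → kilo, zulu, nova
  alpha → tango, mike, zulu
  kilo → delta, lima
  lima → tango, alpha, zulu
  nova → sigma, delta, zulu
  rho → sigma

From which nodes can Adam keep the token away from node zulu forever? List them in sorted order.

bravo, rho, sigma, tango

A0 = {zulu}
A1: add {alpha, lima, nova} — alpha (Eve) has alpha→zulu; lima (Eve) has lima→zulu; nova (Eve) has nova→zulu.
A2: add {delta} — delta (Eve) has delta→alpha.
A3: add {kilo} — kilo (Adam): all of {delta, lima} already in.
A4: add {mike} — mike (Adam): all of {kilo, zulu, nova} already in.
A5 = A4; e.g. bravo (Adam) can still go to rho. Fixed point.
Eve's attractor = {alpha, delta, kilo, lima, mike, nova, zulu}; Adam avoids the target exactly from the complement.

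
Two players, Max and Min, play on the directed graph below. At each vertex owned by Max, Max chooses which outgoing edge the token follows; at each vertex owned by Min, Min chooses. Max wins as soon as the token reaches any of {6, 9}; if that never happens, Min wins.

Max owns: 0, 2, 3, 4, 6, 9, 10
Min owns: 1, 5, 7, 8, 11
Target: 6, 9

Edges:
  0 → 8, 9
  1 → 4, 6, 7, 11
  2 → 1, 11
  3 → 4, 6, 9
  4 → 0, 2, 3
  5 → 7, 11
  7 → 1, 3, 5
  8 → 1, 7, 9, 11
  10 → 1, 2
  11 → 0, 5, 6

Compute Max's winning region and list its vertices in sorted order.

A0 = {6, 9}
A1: add {0, 3} — 0 (Max) has 0→9; 3 (Max) has 3→6.
A2: add {4} — 4 (Max) has 4→0.
A3 = A2; e.g. 1 (Min) can still go to 7. Fixed point.
Max's winning region = {0, 3, 4, 6, 9}.

0, 3, 4, 6, 9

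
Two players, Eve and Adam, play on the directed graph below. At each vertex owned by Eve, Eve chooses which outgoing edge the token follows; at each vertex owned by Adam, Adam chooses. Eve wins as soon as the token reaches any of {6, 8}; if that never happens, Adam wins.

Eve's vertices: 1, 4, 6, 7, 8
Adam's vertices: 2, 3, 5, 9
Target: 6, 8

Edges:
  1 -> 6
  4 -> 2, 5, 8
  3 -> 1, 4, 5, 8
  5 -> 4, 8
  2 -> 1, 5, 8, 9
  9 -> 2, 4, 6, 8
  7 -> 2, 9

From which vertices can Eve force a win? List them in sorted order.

A0 = {6, 8}
A1: add {1, 4} — 1 (Eve) has 1→6; 4 (Eve) has 4→8.
A2: add {5} — 5 (Adam): all of {4, 8} already in.
A3: add {3} — 3 (Adam): all of {1, 4, 5, 8} already in.
A4 = A3; e.g. 2 (Adam) can still go to 9. Fixed point.
Eve's winning region = {1, 3, 4, 5, 6, 8}.

1, 3, 4, 5, 6, 8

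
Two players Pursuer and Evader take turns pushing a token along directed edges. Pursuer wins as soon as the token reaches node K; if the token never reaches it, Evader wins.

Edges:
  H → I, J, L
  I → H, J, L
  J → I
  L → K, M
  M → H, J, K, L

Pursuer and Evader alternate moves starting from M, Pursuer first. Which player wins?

Track states (vertex, player-to-move).
A0 = {(K,Pursuer), (K,Evader)}
A1: add {(L,Pursuer), (M,Pursuer)}.
(M,Pursuer) ∈ A1 ⇒ Pursuer forces the target.

Pursuer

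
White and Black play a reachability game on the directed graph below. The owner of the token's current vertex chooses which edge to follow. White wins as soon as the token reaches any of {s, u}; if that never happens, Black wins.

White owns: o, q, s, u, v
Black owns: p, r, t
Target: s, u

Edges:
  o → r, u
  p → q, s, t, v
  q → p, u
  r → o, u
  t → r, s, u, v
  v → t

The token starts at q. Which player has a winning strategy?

White

A0 = {s, u}
A1: add {o, q} — o (White) has o→u; q (White) has q→u.
q ∈ A1, so White can force the target.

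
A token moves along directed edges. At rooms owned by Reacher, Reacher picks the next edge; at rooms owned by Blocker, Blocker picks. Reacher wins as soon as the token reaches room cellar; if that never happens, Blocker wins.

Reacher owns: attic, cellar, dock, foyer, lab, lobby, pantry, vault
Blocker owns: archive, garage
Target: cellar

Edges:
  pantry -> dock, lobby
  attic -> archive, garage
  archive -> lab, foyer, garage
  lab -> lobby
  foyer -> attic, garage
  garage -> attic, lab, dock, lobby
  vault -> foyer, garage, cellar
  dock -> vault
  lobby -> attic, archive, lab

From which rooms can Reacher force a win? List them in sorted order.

cellar, dock, pantry, vault

A0 = {cellar}
A1: add {vault} — vault (Reacher) has vault→cellar.
A2: add {dock} — dock (Reacher) has dock→vault.
A3: add {pantry} — pantry (Reacher) has pantry→dock.
A4 = A3; e.g. attic (Reacher) has no edge into A3. Fixed point.
Reacher's winning region = {cellar, dock, pantry, vault}.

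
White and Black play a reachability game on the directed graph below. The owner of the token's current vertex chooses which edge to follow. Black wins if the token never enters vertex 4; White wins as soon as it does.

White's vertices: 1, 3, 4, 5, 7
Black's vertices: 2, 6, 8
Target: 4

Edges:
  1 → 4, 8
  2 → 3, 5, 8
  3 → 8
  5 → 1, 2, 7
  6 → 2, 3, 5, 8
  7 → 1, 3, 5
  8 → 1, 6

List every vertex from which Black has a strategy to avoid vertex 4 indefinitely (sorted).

2, 3, 6, 8

A0 = {4}
A1: add {1} — 1 (White) has 1→4.
A2: add {5, 7} — 5 (White) has 5→1; 7 (White) has 7→1.
A3 = A2; e.g. 2 (Black) can still go to 3. Fixed point.
White's attractor = {1, 4, 5, 7}; Black avoids the target exactly from the complement.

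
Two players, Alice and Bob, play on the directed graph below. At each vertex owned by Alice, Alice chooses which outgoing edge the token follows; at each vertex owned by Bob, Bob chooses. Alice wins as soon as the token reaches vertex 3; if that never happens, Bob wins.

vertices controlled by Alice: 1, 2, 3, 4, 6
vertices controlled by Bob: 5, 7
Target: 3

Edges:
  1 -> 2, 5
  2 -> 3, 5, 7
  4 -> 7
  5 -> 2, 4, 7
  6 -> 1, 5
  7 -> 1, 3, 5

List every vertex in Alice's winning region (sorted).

1, 2, 3, 6

A0 = {3}
A1: add {2} — 2 (Alice) has 2→3.
A2: add {1} — 1 (Alice) has 1→2.
A3: add {6} — 6 (Alice) has 6→1.
A4 = A3; e.g. 4 (Alice) has no edge into A3. Fixed point.
Alice's winning region = {1, 2, 3, 6}.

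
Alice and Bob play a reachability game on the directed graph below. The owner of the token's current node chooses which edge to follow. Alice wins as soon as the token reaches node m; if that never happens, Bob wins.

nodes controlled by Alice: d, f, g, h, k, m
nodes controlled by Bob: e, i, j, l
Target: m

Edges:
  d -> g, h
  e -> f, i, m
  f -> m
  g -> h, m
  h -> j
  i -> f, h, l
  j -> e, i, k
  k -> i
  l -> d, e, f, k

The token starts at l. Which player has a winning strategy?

A0 = {m}
A1: add {f, g} — f (Alice) has f→m; g (Alice) has g→m.
A2: add {d} — d (Alice) has d→g.
A3 = A2; e.g. e (Bob) can still go to i. Fixed point.
l never enters the attractor, so Bob can avoid the target forever.

Bob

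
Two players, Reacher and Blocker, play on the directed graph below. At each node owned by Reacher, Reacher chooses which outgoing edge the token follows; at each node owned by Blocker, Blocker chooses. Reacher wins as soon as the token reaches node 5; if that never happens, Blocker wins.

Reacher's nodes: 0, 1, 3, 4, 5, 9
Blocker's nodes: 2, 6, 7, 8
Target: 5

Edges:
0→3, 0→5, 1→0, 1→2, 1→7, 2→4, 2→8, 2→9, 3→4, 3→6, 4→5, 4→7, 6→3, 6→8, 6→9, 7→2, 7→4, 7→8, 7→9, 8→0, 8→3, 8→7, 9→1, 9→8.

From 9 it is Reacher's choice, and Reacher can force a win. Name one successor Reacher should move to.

A0 = {5}
A1: add {0, 4} — 0 (Reacher) has 0→5; 4 (Reacher) has 4→5.
A2: add {1, 3} — 1 (Reacher) has 1→0; 3 (Reacher) has 3→4.
A3: add {9} — 9 (Reacher) has 9→1.
A4 = A3; e.g. 2 (Blocker) can still go to 8. Fixed point.
From 9, successor 1 is in the attractor (rank 2); the other successor 8 is not.

1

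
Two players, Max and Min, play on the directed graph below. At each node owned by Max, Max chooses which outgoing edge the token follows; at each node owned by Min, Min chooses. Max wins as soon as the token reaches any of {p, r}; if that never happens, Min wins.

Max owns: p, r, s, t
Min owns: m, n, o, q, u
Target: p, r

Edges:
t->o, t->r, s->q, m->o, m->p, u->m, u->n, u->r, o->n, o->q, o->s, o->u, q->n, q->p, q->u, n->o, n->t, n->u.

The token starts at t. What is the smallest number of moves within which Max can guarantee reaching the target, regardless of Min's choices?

1

A0 = {p, r}
A1: add {t} — t (Max) has t→r.
A2 = A1; e.g. m (Min) can still go to o. Fixed point.
t enters the attractor at level 1, so Max can force the target in 1 move from there.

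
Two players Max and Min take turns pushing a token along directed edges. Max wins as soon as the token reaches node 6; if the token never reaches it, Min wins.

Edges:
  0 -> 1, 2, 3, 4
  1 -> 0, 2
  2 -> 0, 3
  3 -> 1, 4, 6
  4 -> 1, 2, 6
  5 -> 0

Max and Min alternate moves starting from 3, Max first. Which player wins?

Track states (vertex, player-to-move).
A0 = {(6,Max), (6,Min)}
A1: add {(3,Max), (4,Max)}.
(3,Max) ∈ A1 ⇒ Max forces the target.

Max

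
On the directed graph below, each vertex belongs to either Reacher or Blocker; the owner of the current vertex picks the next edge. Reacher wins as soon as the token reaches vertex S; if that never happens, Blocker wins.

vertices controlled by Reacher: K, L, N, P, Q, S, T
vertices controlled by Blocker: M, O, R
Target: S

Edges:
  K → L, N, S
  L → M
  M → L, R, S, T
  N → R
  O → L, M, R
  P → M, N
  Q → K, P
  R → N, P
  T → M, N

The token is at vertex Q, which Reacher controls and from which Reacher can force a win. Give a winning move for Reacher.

A0 = {S}
A1: add {K} — K (Reacher) has K→S.
A2: add {Q} — Q (Reacher) has Q→K.
A3 = A2; e.g. L (Reacher) has no edge into A2. Fixed point.
From Q, successor K is in the attractor (rank 1); the other successor P is not.

K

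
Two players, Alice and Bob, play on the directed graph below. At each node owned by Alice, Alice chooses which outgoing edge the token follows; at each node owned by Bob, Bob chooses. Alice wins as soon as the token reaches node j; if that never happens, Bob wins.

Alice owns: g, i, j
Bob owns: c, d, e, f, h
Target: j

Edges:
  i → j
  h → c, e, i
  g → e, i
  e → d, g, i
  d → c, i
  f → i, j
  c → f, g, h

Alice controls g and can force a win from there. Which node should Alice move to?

A0 = {j}
A1: add {i} — i (Alice) has i→j.
A2: add {f, g} — f (Bob): all of {i, j} already in; g (Alice) has g→i.
A3 = A2; e.g. c (Bob) can still go to h. Fixed point.
From g, successor i is in the attractor (rank 1); the other successor e is not.

i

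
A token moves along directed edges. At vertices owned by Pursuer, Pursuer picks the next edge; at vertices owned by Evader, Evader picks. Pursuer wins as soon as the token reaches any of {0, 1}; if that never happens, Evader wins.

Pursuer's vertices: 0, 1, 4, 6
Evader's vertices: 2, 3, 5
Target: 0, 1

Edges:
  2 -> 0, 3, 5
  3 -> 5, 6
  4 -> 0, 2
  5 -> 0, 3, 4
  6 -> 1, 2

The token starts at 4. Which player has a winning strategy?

Pursuer

A0 = {0, 1}
A1: add {4, 6} — 4 (Pursuer) has 4→0; 6 (Pursuer) has 6→1.
A2 = A1; e.g. 2 (Evader) can still go to 3. Fixed point.
4 ∈ A1, so Pursuer can force the target.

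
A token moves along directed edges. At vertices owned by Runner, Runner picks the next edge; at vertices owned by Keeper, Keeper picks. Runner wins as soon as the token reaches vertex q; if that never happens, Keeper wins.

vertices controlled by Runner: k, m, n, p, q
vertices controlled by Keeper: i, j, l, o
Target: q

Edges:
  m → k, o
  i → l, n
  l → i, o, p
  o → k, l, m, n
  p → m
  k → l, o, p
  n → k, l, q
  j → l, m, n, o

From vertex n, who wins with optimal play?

A0 = {q}
A1: add {n} — n (Runner) has n→q.
A2 = A1; e.g. i (Keeper) can still go to l. Fixed point.
n ∈ A1, so Runner can force the target.

Runner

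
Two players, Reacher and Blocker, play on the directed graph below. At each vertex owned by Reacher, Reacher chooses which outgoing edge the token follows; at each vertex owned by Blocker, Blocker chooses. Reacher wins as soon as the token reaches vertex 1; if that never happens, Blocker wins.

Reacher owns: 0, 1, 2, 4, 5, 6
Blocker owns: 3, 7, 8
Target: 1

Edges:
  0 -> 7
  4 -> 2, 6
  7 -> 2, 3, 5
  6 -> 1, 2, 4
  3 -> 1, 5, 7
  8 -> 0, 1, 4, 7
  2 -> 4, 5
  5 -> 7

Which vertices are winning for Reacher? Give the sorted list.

A0 = {1}
A1: add {6} — 6 (Reacher) has 6→1.
A2: add {4} — 4 (Reacher) has 4→6.
A3: add {2} — 2 (Reacher) has 2→4.
A4 = A3; e.g. 0 (Reacher) has no edge into A3. Fixed point.
Reacher's winning region = {1, 2, 4, 6}.

1, 2, 4, 6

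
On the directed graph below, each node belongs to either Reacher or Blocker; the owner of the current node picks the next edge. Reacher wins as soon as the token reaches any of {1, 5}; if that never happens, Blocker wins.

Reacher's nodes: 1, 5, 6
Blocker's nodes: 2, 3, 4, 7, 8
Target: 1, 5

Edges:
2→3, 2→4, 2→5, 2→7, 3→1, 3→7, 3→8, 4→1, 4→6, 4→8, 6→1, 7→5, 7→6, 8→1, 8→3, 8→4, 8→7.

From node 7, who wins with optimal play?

A0 = {1, 5}
A1: add {6} — 6 (Reacher) has 6→1.
A2: add {7} — 7 (Blocker): all of {5, 6} already in.
A3 = A2; e.g. 2 (Blocker) can still go to 3. Fixed point.
7 ∈ A2, so Reacher can force the target.

Reacher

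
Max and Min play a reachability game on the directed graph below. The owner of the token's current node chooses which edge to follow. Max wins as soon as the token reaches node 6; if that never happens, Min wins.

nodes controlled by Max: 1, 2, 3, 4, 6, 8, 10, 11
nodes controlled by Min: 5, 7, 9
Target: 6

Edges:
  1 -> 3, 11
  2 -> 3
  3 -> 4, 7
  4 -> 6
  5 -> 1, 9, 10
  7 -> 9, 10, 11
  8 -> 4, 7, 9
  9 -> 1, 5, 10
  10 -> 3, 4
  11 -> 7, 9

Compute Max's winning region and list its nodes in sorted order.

1, 2, 3, 4, 6, 8, 10

A0 = {6}
A1: add {4} — 4 (Max) has 4→6.
A2: add {3, 8, 10} — 3 (Max) has 3→4; 8 (Max) has 8→4; 10 (Max) has 10→4.
A3: add {1, 2} — 1 (Max) has 1→3; 2 (Max) has 2→3.
A4 = A3; e.g. 5 (Min) can still go to 9. Fixed point.
Max's winning region = {1, 2, 3, 4, 6, 8, 10}.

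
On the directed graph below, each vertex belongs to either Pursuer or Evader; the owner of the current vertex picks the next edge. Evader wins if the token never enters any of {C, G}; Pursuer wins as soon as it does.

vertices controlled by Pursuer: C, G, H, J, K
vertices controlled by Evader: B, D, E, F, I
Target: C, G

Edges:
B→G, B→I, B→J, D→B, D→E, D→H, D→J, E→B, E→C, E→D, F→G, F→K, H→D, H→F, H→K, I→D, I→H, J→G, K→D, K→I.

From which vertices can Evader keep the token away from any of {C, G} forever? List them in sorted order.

B, D, E, F, H, I, K

A0 = {C, G}
A1: add {J} — J (Pursuer) has J→G.
A2 = A1; e.g. B (Evader) can still go to I. Fixed point.
Pursuer's attractor = {C, G, J}; Evader avoids the target exactly from the complement.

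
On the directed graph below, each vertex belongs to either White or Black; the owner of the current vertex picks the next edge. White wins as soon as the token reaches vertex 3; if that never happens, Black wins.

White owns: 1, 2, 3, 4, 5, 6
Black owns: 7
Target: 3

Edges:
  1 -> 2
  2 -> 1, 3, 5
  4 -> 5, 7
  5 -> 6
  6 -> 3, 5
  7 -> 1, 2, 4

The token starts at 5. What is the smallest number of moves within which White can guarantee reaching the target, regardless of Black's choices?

2

A0 = {3}
A1: add {2, 6} — 2 (White) has 2→3; 6 (White) has 6→3.
A2: add {1, 5} — 1 (White) has 1→2; 5 (White) has 5→6.
5 enters the attractor at level 2, so White can force the target in 2 moves from there.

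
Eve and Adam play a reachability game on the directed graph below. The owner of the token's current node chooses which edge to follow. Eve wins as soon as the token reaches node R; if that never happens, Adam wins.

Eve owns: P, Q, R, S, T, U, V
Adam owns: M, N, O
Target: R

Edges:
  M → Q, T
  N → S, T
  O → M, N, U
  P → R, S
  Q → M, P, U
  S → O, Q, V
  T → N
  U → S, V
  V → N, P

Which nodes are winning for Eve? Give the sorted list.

A0 = {R}
A1: add {P} — P (Eve) has P→R.
A2: add {Q, V} — Q (Eve) has Q→P; V (Eve) has V→P.
A3: add {S, U} — S (Eve) has S→Q; U (Eve) has U→V.
A4 = A3; e.g. M (Adam) can still go to T. Fixed point.
Eve's winning region = {P, Q, R, S, U, V}.

P, Q, R, S, U, V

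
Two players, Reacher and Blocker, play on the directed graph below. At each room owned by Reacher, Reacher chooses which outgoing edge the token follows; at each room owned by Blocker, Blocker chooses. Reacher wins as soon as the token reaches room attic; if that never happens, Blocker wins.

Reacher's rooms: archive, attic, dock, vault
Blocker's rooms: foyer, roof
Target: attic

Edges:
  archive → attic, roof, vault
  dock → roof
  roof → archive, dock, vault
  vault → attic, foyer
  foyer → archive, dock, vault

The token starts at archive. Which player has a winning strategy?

Reacher

A0 = {attic}
A1: add {archive, vault} — archive (Reacher) has archive→attic; vault (Reacher) has vault→attic.
A2 = A1; e.g. dock (Reacher) has no edge into A1. Fixed point.
archive ∈ A1, so Reacher can force the target.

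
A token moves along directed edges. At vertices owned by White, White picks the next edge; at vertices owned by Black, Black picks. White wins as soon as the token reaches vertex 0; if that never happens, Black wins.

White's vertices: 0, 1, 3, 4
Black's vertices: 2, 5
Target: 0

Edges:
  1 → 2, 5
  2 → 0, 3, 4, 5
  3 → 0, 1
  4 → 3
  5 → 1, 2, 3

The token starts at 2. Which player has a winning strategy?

Black

A0 = {0}
A1: add {3} — 3 (White) has 3→0.
A2: add {4} — 4 (White) has 4→3.
A3 = A2; e.g. 1 (White) has no edge into A2. Fixed point.
2 never enters the attractor, so Black can avoid the target forever.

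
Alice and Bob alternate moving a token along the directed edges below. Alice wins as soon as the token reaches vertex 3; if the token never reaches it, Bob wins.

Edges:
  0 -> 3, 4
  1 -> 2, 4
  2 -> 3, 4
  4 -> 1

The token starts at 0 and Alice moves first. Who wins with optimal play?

Alice

Track states (vertex, player-to-move).
A0 = {(3,Alice), (3,Bob)}
A1: add {(0,Alice), (2,Alice)}.
(0,Alice) ∈ A1 ⇒ Alice forces the target.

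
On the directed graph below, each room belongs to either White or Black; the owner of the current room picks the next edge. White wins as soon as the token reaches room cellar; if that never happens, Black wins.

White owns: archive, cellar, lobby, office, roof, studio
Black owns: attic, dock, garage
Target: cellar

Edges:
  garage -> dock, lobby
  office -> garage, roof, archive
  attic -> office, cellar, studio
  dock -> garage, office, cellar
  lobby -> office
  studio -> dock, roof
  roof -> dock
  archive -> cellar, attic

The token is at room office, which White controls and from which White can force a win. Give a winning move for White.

archive

A0 = {cellar}
A1: add {archive} — archive (White) has archive→cellar.
A2: add {office} — office (White) has office→archive.
A3: add {lobby} — lobby (White) has lobby→office.
A4 = A3; e.g. garage (Black) can still go to dock. Fixed point.
From office, successor archive is in the attractor (rank 1); the other successors garage, roof are not.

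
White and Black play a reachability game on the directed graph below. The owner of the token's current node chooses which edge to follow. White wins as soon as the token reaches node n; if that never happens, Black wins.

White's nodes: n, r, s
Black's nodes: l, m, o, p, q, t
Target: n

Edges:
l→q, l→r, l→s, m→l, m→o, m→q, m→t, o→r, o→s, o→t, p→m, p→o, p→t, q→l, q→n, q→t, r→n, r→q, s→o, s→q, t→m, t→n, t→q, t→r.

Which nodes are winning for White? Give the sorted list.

n, r

A0 = {n}
A1: add {r} — r (White) has r→n.
A2 = A1; e.g. l (Black) can still go to q. Fixed point.
White's winning region = {n, r}.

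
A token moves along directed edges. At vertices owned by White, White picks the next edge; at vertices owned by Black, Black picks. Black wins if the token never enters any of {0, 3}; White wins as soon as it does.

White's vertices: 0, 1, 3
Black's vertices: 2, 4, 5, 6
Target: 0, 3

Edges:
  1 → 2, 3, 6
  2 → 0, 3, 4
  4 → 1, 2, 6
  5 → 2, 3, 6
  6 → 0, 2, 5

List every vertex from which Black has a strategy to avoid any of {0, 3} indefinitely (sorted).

A0 = {0, 3}
A1: add {1} — 1 (White) has 1→3.
A2 = A1; e.g. 2 (Black) can still go to 4. Fixed point.
White's attractor = {0, 1, 3}; Black avoids the target exactly from the complement.

2, 4, 5, 6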